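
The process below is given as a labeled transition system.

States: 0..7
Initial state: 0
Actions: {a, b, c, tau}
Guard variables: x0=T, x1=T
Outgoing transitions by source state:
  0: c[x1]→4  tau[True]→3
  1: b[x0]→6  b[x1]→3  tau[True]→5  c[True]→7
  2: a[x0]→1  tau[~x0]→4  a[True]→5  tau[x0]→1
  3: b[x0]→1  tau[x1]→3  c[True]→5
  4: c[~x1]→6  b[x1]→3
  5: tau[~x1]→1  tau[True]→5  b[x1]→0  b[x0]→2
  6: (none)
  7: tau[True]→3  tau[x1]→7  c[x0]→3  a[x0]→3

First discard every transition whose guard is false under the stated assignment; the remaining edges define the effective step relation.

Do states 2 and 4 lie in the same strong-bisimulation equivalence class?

Bisimulation quotient by refinement:
  π0 = {{0,1,2,3,4,5,6,7}}
  π1 = {{0},{1,3},{2},{4},{5},{6},{7}}
  π2 = {{0},{1},{2},{3},{4},{5},{6},{7}}
Fixed point at round 3; 8 class(es).
class of 2: {2}; class of 4: {4}

Answer: NOT BISIMILAR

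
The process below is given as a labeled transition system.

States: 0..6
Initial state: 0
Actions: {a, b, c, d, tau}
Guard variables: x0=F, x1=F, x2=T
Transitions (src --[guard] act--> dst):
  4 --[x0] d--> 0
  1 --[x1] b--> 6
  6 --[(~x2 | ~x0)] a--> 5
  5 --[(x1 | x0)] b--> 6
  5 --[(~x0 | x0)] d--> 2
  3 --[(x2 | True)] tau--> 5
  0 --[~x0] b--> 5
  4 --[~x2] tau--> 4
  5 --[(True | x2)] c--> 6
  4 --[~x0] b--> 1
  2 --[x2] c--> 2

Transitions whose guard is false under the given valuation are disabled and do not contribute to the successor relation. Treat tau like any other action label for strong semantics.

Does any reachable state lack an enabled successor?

Reachable = {0,2,5,6}
  0: b→5  [1 out]
  2: c→2  [1 out]
  5: c→6  d→2  [2 out]
  6: a→5  [1 out]

Answer: DEADLOCK-FREE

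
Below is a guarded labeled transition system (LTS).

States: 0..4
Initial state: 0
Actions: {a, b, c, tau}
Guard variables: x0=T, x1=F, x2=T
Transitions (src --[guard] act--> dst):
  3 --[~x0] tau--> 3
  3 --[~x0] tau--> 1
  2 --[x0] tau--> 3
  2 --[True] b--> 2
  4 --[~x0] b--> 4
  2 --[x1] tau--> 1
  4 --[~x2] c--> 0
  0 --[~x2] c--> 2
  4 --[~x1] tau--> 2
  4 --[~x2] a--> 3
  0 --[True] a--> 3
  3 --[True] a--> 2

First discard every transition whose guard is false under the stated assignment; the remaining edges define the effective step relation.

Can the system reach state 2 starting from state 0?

Answer: REACHABLE

Trace:
5 transition(s) survive guard evaluation.
depth 0: {0}
depth 1: {3}  total {0,3}
depth 2: {2}  total {0,2,3}
Reach set: {0,2,3}
Path to 2: a·a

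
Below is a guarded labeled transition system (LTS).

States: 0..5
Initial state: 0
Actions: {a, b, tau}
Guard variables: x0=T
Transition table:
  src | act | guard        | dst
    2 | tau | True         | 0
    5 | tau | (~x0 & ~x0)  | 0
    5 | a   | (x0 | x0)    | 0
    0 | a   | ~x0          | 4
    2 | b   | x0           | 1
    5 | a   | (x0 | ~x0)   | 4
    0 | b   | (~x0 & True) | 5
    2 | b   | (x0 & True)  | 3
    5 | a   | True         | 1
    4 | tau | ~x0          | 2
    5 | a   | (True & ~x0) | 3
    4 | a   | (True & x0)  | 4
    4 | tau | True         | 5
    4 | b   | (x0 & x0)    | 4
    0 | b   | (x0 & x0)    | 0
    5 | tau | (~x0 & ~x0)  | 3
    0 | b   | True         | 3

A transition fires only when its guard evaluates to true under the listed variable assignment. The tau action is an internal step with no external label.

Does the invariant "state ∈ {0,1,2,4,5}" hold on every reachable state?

Answer: INVARIANT VIOLATED at state 3

Analysis:
Allowed set {0,1,2,4,5}
Reachable = {0,3}
  0: ok
  3: ✗ unsafe
witness against invariant: b → 3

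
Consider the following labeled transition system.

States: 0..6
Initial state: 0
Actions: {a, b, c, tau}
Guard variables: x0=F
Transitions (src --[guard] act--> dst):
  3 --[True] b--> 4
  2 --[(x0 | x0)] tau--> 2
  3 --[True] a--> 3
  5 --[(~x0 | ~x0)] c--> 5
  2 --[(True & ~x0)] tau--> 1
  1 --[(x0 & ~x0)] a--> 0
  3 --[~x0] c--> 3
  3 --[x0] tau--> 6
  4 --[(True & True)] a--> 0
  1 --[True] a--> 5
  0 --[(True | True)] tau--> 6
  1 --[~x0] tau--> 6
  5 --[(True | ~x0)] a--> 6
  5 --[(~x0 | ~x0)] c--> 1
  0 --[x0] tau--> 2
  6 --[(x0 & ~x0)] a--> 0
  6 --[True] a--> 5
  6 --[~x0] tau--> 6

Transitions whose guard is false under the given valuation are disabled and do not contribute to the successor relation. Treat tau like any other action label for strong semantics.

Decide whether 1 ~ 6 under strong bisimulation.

Answer: BISIMILAR

Analysis:
Refine partition for ~:
  round 0: {{0,1,2,3,4,5,6}}
  round 1: {{0,2},{1,6},{3},{4},{5}}
Fixed point at round 2; 5 class(es).
[1]={1,6}  [6]={1,6}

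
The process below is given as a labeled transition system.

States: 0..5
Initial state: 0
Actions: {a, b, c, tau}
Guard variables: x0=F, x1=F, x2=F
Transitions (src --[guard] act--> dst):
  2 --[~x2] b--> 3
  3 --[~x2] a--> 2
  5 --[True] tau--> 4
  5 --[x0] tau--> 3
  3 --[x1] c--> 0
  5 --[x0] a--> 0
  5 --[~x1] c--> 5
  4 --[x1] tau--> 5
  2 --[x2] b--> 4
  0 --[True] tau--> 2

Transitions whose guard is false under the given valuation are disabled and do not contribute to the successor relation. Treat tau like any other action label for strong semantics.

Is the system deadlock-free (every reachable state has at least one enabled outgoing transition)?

Answer: DEADLOCK-FREE

Analysis:
Reach set: {0,2,3}
  0: tau→2  [1 out]
  2: b→3  [1 out]
  3: a→2  [1 out]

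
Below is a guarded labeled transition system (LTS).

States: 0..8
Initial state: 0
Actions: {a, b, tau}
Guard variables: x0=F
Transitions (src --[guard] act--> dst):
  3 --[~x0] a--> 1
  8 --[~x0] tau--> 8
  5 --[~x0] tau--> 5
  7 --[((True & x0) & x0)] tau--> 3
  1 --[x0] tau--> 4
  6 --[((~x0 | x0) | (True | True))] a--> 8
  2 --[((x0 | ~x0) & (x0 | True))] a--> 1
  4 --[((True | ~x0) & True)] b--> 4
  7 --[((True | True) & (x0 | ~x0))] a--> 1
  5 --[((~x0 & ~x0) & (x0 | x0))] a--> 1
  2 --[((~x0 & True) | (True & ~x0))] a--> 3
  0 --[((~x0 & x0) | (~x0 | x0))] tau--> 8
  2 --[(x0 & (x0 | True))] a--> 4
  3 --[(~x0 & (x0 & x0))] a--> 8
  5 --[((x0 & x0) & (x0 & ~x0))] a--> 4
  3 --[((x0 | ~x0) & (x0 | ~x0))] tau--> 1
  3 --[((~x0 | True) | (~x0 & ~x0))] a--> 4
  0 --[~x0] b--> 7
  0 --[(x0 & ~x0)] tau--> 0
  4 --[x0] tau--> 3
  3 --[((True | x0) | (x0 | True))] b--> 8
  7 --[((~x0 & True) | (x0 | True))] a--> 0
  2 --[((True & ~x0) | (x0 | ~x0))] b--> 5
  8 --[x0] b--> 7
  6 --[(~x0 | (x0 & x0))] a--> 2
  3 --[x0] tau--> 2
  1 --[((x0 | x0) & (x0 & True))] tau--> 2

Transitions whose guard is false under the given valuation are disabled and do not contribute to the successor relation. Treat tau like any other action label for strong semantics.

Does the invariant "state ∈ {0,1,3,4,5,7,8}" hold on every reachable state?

Answer: INVARIANT HOLDS

Trace:
Safe = {0,1,3,4,5,7,8}
R = {0,1,7,8}
  0: ✓
  1: ✓
  7: ✓
  8: ✓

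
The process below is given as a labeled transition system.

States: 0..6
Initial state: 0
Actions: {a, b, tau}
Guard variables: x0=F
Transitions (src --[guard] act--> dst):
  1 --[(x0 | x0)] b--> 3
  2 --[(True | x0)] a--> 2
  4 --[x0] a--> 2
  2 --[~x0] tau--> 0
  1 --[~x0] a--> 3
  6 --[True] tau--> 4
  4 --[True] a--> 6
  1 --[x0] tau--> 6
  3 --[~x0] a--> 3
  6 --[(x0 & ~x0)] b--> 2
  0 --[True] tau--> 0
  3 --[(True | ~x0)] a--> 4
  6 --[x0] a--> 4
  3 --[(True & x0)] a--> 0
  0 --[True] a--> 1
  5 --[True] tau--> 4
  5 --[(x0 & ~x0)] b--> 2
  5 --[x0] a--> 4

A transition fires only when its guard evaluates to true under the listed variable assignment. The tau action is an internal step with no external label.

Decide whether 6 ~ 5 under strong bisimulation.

Compute ~ classes (split until stable):
  π0 = {{0,1,2,3,4,5,6}}
  π1 = {{0,2},{1,3,4},{5,6}}
  π2 = {{0},{1,3},{2},{4},{5,6}}
  π3 = {{0},{1},{2},{3},{4},{5,6}}
Fixed point at round 4; 6 class(es).
6∈{5,6}, 5∈{5,6}

Answer: BISIMILAR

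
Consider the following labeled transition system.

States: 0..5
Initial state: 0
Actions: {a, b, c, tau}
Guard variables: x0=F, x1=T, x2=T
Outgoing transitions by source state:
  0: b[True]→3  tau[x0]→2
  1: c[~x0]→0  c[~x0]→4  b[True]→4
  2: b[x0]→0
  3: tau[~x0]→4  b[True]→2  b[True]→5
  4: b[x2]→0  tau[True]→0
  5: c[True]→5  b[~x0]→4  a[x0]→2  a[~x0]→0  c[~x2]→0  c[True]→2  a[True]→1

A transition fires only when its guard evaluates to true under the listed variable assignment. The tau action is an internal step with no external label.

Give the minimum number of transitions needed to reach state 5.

Answer: 2

Analysis:
Layered search for 5:
  Layer 0: {0}
  Layer 1: {3}
  Layer 2: {2,4,5}
first hit 5 at d=2 via b·b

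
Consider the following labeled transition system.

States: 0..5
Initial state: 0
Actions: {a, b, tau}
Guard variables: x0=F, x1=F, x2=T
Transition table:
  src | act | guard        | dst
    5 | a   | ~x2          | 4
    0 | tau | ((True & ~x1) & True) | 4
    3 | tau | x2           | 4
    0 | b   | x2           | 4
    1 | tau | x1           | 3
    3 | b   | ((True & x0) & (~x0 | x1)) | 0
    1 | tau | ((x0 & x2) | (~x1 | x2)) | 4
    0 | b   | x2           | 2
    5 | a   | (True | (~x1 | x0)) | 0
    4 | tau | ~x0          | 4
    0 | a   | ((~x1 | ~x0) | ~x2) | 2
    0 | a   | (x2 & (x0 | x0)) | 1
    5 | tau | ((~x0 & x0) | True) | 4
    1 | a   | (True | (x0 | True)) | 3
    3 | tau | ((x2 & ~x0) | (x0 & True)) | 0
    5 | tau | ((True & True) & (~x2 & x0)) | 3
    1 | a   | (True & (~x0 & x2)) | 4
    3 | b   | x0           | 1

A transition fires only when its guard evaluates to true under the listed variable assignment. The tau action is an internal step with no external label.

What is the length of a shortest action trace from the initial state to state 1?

Answer: UNREACHABLE

Analysis:
Breadth-first toward 1:
  L0 = {0}
  L1 = {2,4}
1 never appears.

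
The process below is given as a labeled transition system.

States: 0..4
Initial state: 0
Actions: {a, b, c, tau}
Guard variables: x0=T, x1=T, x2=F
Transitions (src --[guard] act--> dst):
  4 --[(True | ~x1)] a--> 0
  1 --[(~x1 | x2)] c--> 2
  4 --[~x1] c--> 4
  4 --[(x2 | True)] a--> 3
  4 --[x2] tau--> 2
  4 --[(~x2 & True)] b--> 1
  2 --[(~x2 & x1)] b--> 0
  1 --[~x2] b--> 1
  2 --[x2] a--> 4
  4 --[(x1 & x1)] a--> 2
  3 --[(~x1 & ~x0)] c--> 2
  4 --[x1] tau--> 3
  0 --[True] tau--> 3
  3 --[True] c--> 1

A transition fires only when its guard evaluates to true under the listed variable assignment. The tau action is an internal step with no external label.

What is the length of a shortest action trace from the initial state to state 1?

Answer: 2

Trace:
Layered search for 1:
  Layer 0: {0}
  Layer 1: {3}
  Layer 2: {1}
depth(1)=2, e.g. tau·c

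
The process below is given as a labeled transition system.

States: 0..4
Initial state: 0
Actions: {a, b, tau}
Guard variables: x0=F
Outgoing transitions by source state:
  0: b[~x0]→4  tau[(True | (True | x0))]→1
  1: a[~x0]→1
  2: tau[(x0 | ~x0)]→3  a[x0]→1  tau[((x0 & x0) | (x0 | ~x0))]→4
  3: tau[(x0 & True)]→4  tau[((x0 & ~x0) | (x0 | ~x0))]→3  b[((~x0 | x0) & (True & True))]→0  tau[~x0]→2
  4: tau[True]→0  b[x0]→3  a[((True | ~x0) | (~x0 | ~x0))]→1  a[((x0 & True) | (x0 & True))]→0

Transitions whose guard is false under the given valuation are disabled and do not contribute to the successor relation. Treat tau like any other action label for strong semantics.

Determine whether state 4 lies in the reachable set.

10 transition(s) survive guard evaluation.
L0 = {0}
L1 = {1,4}  total {0,1,4}
Reachable = {0,1,4}
witness 4: b

Answer: REACHABLE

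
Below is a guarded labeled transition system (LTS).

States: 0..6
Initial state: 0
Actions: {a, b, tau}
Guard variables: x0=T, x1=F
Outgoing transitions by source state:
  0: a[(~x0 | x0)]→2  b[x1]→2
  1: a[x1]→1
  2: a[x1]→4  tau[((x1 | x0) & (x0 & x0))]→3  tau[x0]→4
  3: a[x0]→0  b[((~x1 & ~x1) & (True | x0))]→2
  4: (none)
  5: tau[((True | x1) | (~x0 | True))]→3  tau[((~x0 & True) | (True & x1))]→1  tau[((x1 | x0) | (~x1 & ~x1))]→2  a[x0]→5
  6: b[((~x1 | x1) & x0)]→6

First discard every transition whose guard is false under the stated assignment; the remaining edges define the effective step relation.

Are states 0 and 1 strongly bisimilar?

Answer: NOT BISIMILAR

Working:
Compute ~ classes (split until stable):
  round 0: {{0,1,2,3,4,5,6}}
  round 1: {{0},{1,4},{2},{3},{5},{6}}
6 equivalence class(es) (converged in 2)
[0]={0}  [1]={1,4}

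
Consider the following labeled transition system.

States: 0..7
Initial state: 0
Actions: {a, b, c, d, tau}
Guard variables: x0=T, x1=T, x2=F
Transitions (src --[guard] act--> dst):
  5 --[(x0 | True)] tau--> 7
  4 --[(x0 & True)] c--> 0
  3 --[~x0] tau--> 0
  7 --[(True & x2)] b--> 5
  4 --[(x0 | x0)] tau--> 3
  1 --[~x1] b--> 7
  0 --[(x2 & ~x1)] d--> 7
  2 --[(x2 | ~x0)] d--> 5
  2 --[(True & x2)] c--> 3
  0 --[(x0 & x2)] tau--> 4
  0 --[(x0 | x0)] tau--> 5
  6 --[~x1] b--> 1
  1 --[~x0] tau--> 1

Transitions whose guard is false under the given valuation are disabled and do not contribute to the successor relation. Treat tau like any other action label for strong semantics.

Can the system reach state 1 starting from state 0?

Guard filter leaves 4 enabled edge(s).
Layer 0: {0}
Layer 1: {5}  cumulative {0,5}
Layer 2: {7}  cumulative {0,5,7}
R = {0,5,7}

Answer: UNREACHABLE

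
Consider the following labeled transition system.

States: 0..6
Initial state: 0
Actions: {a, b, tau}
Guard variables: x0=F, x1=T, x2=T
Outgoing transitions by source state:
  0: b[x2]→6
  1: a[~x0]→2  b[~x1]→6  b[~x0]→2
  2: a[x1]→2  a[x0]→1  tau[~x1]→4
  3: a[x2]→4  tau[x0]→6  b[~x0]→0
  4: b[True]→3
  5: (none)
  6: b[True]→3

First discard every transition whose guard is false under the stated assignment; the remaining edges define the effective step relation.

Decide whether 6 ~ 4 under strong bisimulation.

Compute ~ classes (split until stable):
  π0 = {{0,1,2,3,4,5,6}}
  π1 = {{0,4,6},{1,3},{2},{5}}
  π2 = {{0},{1},{2},{3},{4,6},{5}}
stable after 3 split(s): 6 block(s)
6∈{4,6}, 4∈{4,6}

Answer: BISIMILAR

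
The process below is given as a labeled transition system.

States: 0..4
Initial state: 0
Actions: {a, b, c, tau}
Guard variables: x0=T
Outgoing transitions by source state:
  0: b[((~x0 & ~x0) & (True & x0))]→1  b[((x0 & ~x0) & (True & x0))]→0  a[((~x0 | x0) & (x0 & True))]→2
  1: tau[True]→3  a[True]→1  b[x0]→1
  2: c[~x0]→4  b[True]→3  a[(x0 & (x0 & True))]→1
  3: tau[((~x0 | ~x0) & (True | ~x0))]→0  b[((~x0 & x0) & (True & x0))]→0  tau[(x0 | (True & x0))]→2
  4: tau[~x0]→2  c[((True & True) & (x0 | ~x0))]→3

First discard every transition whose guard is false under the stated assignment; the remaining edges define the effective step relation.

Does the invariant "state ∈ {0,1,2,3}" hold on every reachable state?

Allowed set {0,1,2,3}
R = {0,1,2,3}
  0: safe
  1: safe
  2: safe
  3: safe

Answer: INVARIANT HOLDS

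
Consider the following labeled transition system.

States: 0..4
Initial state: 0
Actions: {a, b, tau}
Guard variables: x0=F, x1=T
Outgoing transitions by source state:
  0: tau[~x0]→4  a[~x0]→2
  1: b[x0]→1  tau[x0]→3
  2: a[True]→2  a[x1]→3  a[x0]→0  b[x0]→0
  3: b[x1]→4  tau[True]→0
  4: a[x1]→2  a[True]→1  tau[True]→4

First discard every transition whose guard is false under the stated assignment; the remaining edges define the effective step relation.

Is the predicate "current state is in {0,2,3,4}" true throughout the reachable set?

Answer: INVARIANT VIOLATED at state 1

Trace:
Safe = {0,2,3,4}
R = {0,1,2,3,4}
  0: safe
  1: VIOLATES
  2: safe
  3: safe
  4: safe
reach 1 via tau·a — violates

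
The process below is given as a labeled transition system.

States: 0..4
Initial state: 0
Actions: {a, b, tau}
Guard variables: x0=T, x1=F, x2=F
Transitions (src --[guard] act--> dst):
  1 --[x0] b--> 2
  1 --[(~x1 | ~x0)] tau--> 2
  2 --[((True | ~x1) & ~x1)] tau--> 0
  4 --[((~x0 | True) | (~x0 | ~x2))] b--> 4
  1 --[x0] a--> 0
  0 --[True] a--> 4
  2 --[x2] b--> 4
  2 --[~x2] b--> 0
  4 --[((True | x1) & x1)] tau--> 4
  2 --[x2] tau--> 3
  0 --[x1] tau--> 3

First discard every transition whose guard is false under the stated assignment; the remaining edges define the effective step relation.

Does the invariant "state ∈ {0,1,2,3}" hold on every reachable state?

Allowed set {0,1,2,3}
R = {0,4}
  0: safe
  4: outside
counterexample path to 4: a

Answer: INVARIANT VIOLATED at state 4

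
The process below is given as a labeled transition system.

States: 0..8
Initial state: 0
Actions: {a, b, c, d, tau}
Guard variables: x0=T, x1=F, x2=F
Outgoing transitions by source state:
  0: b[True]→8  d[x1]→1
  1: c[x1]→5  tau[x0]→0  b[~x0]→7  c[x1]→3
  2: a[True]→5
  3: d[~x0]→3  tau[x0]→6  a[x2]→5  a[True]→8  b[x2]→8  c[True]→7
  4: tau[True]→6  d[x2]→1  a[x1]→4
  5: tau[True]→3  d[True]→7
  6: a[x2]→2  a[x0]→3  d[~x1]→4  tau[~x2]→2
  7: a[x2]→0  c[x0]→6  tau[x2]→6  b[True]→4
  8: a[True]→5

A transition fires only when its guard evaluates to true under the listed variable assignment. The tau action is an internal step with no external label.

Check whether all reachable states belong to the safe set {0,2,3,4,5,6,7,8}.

Allowed set {0,2,3,4,5,6,7,8}
R = {0,2,3,4,5,6,7,8}
  0: ok
  2: ok
  3: ok
  4: ok
  5: ok
  6: ok
  7: ok
  8: ok

Answer: INVARIANT HOLDS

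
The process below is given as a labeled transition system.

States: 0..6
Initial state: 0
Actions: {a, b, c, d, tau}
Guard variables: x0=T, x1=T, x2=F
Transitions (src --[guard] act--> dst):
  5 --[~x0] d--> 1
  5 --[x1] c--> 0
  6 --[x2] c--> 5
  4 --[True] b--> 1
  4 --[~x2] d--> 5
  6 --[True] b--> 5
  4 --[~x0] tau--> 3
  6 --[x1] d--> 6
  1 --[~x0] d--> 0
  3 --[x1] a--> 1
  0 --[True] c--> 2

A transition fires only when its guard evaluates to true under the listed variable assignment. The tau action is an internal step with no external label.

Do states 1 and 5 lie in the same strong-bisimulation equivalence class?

Refine partition for ~:
  P[0] = {{0,1,2,3,4,5,6}}
  P[1] = {{0,5},{1,2},{3},{4,6}}
  P[2] = {{0},{1,2},{3},{4},{5},{6}}
Fixed point at round 3; 6 class(es).
[1]={1,2}  [5]={5}

Answer: NOT BISIMILAR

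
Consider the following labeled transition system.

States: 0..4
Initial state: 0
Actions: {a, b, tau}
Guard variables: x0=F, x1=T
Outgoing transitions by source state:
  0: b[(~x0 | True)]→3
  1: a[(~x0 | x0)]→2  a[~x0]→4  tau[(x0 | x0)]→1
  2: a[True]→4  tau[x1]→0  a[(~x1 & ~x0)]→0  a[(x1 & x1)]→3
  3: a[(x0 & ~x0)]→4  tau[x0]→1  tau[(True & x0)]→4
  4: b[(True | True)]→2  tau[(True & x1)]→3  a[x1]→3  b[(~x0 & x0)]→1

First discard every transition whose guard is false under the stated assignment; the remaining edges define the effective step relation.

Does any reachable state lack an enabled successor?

Answer: DEADLOCK at state 3

Trace:
Reach set: {0,3}
  0: b→3  [1 exit(s)]
  3: ∅  [no exit]
witness 3: b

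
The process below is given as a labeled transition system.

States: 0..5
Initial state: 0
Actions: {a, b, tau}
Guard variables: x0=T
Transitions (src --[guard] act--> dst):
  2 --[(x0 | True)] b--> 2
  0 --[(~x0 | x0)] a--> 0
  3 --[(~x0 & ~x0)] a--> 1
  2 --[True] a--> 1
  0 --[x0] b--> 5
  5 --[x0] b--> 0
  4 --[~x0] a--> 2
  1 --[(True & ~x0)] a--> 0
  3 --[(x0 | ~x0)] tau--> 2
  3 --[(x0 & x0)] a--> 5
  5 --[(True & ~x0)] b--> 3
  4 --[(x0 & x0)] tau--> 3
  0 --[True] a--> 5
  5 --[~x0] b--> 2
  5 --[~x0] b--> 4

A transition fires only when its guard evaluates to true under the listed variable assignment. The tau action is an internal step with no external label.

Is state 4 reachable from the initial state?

Answer: UNREACHABLE

Analysis:
Guard filter leaves 9 enabled edge(s).
depth 0: {0}
depth 1: {5}  cumulative {0,5}
Reachable = {0,5}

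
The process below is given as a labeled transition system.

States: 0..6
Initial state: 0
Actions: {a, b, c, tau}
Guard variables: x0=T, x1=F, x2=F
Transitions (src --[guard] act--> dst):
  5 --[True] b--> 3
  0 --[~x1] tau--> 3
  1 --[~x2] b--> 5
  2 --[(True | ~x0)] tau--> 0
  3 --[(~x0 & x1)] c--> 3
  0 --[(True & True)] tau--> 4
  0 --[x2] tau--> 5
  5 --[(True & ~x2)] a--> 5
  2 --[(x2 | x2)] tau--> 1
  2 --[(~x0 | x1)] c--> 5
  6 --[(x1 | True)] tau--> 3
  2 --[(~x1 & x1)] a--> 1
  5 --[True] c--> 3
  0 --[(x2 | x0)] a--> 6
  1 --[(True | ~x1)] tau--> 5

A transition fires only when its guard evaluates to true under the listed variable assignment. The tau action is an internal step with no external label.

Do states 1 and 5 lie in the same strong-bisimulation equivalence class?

Answer: NOT BISIMILAR

Trace:
Bisimulation quotient by refinement:
  P[0] = {{0,1,2,3,4,5,6}}
  P[1] = {{0},{1},{2,6},{3,4},{5}}
  P[2] = {{0},{1},{2},{3,4},{5},{6}}
6 equivalence class(es) (converged in 3)
class of 1: {1}; class of 5: {5}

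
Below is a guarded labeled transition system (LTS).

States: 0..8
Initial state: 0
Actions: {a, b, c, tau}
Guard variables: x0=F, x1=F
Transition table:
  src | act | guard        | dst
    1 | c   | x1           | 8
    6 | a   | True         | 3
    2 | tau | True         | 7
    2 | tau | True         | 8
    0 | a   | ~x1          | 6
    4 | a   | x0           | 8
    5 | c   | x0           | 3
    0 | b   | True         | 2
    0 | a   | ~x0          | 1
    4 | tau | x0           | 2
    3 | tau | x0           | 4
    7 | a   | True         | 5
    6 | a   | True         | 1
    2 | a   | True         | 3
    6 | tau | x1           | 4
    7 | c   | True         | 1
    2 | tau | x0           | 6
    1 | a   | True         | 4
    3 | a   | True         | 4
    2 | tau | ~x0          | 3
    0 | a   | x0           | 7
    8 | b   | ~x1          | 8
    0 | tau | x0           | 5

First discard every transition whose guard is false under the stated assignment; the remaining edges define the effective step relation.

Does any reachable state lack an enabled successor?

Answer: DEADLOCK at state 4

Trace:
Reach set: {0,1,2,3,4,5,6,7,8}
  0: a→1  a→6  b→2  [3 exit(s)]
  1: a→4  [1 exit(s)]
  2: a→3  tau→3  tau→7  tau→8  [4 exit(s)]
  3: a→4  [1 exit(s)]
  4: ∅  [deadlock]
  5: ∅  [deadlock]
  6: a→1  a→3  [2 exit(s)]
  7: a→5  c→1  [2 exit(s)]
  8: b→8  [1 exit(s)]
witness 4: a·a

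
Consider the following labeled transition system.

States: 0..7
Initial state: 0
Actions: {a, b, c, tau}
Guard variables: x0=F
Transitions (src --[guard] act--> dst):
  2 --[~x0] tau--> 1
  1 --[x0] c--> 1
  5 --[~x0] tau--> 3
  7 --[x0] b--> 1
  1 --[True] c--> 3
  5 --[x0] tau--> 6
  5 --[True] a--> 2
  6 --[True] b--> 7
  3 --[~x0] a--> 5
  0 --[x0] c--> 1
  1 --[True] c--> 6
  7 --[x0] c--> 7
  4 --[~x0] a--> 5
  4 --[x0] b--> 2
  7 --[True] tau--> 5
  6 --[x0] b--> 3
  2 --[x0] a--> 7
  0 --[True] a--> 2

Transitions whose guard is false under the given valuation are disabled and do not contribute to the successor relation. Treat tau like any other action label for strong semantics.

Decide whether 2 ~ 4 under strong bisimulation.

Answer: NOT BISIMILAR

Trace:
Refine partition for ~:
  π0 = {{0,1,2,3,4,5,6,7}}
  π1 = {{0,3,4},{1},{2,7},{5},{6}}
  π2 = {{0},{1},{2},{3,4},{5},{6},{7}}
stable after 3 split(s): 7 block(s)
[2]={2}  [4]={3,4}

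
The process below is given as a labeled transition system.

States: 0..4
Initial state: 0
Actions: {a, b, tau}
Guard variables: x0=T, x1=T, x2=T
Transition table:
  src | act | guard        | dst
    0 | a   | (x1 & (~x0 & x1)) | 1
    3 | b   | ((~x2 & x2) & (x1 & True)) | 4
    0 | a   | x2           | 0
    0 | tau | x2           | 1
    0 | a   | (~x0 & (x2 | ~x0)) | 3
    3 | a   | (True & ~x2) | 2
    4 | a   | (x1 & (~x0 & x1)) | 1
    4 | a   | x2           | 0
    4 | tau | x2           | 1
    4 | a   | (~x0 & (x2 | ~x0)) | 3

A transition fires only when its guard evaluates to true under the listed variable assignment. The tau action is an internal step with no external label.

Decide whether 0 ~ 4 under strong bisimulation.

Compute ~ classes (split until stable):
  round 0: {{0,1,2,3,4}}
  round 1: {{0,4},{1,2,3}}
Fixed point at round 2; 2 class(es).
class of 0: {0,4}; class of 4: {0,4}

Answer: BISIMILAR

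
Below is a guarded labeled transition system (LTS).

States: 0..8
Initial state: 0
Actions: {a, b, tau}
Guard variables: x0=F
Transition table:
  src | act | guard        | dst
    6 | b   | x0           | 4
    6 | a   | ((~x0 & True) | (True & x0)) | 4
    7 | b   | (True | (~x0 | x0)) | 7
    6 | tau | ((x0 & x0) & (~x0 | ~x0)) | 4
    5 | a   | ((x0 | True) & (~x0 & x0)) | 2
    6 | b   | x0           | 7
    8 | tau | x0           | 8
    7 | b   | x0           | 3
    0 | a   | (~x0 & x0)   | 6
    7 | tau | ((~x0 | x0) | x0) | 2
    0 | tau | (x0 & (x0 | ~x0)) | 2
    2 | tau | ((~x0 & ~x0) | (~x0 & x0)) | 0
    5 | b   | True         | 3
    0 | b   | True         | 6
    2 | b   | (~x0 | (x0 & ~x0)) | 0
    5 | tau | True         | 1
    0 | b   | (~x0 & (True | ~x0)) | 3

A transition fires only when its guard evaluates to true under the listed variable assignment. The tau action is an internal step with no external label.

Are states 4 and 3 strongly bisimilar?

Compute ~ classes (split until stable):
  P[0] = {{0,1,2,3,4,5,6,7,8}}
  P[1] = {{0},{1,3,4,8},{2,5,7},{6}}
  P[2] = {{0},{1,3,4,8},{2},{5},{6},{7}}
Fixed point at round 3; 6 class(es).
class of 4: {1,3,4,8}; class of 3: {1,3,4,8}

Answer: BISIMILAR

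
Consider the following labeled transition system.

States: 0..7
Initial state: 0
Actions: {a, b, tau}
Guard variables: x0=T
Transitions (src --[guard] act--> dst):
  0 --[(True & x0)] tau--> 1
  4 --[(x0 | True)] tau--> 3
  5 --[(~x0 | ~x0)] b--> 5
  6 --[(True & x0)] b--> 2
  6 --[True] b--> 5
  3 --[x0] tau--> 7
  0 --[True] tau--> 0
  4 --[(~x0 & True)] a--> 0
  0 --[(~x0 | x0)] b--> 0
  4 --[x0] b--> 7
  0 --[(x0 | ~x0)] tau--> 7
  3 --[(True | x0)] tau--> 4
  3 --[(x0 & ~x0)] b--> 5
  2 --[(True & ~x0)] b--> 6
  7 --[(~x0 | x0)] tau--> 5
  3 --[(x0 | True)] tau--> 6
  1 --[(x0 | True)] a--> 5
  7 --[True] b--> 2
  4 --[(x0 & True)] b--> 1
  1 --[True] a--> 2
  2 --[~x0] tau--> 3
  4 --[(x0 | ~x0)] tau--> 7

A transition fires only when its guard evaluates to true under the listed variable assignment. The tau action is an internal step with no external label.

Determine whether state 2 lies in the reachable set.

Answer: REACHABLE

Analysis:
Guard filter leaves 17 enabled edge(s).
L0 = {0}
L1 = {1,7}  total {0,1,7}
L2 = {2,5}  total {0,1,2,5,7}
Reachable = {0,1,2,5,7}
trace reaching 2: tau·a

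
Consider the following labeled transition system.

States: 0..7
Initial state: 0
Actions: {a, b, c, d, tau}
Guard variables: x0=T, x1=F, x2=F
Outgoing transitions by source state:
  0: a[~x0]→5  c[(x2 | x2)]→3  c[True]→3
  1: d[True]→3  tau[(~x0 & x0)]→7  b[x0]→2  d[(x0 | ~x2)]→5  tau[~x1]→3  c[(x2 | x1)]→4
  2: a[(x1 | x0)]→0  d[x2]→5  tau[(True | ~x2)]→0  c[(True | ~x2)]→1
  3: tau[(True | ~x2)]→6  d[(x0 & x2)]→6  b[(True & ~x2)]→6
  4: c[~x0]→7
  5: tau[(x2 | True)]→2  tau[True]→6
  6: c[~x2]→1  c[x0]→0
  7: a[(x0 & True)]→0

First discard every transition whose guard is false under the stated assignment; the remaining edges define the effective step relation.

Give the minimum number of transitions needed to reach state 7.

Answer: UNREACHABLE

Analysis:
Breadth-first toward 7:
  depth 0: {0}
  depth 1: {3}
  depth 2: {6}
  depth 3: {1}
  depth 4: {2,5}
7 never appears.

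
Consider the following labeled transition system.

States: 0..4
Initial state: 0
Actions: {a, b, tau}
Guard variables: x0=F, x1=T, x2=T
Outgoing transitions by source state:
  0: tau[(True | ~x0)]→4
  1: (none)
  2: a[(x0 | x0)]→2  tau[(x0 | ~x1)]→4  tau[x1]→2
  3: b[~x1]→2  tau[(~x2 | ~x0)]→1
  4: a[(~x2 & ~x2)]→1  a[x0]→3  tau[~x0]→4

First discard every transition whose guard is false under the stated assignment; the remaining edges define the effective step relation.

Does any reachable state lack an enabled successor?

Reach set: {0,4}
  0: tau→4  [1 exit(s)]
  4: tau→4  [1 exit(s)]

Answer: DEADLOCK-FREE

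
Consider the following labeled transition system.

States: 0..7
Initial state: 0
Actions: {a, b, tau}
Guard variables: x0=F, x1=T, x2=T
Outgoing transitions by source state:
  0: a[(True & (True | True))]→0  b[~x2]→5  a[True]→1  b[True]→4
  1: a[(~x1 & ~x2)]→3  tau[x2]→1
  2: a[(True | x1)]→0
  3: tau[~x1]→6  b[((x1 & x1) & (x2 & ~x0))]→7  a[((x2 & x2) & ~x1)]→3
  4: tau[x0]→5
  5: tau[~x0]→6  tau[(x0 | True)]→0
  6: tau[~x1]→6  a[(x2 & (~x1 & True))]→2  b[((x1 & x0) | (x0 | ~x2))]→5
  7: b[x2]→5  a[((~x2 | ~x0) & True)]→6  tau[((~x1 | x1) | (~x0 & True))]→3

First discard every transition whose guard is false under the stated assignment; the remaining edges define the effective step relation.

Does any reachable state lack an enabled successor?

Answer: DEADLOCK at state 4

Working:
Reach set: {0,1,4}
  0: a→0  a→1  b→4  [3 out]
  1: tau→1  [1 out]
  4: ∅  [no exit]
trace reaching 4: b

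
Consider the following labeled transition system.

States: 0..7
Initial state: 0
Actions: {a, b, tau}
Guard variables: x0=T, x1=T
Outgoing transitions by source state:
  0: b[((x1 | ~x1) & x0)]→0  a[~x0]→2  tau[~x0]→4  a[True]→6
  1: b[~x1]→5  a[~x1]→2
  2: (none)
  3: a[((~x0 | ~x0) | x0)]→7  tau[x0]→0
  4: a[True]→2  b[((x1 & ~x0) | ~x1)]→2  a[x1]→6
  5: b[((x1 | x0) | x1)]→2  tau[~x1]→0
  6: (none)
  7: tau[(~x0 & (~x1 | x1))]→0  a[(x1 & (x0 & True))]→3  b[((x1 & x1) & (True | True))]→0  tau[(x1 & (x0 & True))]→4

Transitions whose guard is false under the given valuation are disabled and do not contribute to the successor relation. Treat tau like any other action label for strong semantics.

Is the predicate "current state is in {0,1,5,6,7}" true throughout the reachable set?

Answer: INVARIANT HOLDS

Working:
Allowed set {0,1,5,6,7}
Reachable = {0,6}
  0: safe
  6: safe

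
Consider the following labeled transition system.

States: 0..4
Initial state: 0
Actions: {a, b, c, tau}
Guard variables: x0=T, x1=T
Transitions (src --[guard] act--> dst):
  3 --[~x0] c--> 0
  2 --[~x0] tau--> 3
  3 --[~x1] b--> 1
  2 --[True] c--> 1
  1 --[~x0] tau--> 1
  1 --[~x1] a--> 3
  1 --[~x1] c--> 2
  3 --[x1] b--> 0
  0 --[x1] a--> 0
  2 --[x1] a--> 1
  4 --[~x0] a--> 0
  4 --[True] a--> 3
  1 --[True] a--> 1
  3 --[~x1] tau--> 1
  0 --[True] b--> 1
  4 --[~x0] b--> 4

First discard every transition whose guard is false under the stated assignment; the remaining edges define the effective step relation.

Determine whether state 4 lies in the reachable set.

After dropping false guards: 7 live edges.
Layer 0: {0}
Layer 1: {1}  now seen {0,1}
Reach set: {0,1}

Answer: UNREACHABLE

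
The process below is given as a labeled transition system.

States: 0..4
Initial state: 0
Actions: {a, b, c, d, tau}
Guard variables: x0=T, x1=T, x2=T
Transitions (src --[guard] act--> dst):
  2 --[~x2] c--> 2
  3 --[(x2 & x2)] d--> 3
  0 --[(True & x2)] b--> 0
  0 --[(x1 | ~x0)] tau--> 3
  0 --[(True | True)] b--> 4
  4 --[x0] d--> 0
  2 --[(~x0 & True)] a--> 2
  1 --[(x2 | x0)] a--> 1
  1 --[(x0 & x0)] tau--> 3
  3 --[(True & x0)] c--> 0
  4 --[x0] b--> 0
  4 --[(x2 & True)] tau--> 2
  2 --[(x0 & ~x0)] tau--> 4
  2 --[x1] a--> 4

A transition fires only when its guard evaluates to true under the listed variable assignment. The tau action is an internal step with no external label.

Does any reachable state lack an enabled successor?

R = {0,2,3,4}
  0: b→0  b→4  tau→3  [3 exit(s)]
  2: a→4  [1 exit(s)]
  3: c→0  d→3  [2 exit(s)]
  4: b→0  d→0  tau→2  [3 exit(s)]

Answer: DEADLOCK-FREE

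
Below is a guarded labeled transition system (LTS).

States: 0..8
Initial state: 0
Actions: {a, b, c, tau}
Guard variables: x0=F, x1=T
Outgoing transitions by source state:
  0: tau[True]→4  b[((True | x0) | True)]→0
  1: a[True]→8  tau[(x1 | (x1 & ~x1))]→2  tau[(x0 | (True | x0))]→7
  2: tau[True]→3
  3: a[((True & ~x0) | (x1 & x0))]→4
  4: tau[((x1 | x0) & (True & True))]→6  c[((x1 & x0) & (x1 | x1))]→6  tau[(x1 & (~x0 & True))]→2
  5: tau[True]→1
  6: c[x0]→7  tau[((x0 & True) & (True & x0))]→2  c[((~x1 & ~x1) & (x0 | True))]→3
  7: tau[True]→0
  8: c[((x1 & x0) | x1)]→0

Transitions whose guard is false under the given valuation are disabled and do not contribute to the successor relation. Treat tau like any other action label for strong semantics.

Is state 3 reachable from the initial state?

After dropping false guards: 12 live edges.
depth 0: {0}
depth 1: {4}  now seen {0,4}
depth 2: {2,6}  now seen {0,2,4,6}
depth 3: {3}  now seen {0,2,3,4,6}
Reach set: {0,2,3,4,6}
Path to 3: tau·tau·tau

Answer: REACHABLE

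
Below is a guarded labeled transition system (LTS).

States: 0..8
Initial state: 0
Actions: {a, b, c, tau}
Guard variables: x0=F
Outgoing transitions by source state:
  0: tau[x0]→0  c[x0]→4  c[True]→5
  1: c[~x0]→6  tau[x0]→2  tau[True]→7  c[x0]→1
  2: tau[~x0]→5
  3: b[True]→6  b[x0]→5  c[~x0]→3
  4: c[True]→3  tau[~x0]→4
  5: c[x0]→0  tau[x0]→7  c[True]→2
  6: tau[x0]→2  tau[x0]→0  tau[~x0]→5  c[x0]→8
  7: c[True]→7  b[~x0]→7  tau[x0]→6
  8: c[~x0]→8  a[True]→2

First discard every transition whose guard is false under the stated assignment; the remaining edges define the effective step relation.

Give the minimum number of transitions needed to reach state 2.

Answer: 2

Working:
BFS to 2:
  depth 0: {0}
  depth 1: {5}
  depth 2: {2}
first hit 2 at d=2 via c·c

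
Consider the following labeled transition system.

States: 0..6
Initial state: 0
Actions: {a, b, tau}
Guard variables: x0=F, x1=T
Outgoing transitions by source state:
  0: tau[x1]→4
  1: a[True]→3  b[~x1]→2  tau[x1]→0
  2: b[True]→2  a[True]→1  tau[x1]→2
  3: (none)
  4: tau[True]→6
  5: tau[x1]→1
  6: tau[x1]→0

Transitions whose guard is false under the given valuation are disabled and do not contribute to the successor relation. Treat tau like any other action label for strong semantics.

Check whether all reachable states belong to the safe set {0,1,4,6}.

Answer: INVARIANT HOLDS

Trace:
Allowed set {0,1,4,6}
R = {0,4,6}
  0: ✓
  4: ✓
  6: ✓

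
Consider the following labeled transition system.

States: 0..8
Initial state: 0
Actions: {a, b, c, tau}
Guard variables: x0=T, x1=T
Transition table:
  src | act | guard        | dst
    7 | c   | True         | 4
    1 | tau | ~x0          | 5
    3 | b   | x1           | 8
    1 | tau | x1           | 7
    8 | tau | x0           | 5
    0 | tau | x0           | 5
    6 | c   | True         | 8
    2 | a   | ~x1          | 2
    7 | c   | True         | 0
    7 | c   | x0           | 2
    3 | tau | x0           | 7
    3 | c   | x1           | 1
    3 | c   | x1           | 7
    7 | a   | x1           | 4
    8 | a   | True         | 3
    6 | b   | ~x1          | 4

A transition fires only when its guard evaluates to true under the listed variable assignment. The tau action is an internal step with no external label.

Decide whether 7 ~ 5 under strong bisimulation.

Answer: NOT BISIMILAR

Analysis:
Compute ~ classes (split until stable):
  π0 = {{0,1,2,3,4,5,6,7,8}}
  π1 = {{0,1},{2,4,5},{3},{6},{7},{8}}
  π2 = {{0},{1},{2,4,5},{3},{6},{7},{8}}
Fixed point at round 3; 7 class(es).
[7]={7}  [5]={2,4,5}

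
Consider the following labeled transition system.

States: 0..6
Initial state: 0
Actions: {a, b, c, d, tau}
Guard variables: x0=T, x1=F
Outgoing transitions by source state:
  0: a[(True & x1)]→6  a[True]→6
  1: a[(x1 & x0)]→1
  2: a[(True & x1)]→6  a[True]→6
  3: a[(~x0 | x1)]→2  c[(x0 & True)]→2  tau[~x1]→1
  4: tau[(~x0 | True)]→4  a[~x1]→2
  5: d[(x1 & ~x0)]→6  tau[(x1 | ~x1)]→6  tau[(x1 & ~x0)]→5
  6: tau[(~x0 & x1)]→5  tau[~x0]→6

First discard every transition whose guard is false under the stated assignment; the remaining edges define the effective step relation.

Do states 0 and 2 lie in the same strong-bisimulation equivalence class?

Answer: BISIMILAR

Trace:
Compute ~ classes (split until stable):
  P[0] = {{0,1,2,3,4,5,6}}
  P[1] = {{0,2},{1,6},{3},{4},{5}}
5 equivalence class(es) (converged in 2)
[0]={0,2}  [2]={0,2}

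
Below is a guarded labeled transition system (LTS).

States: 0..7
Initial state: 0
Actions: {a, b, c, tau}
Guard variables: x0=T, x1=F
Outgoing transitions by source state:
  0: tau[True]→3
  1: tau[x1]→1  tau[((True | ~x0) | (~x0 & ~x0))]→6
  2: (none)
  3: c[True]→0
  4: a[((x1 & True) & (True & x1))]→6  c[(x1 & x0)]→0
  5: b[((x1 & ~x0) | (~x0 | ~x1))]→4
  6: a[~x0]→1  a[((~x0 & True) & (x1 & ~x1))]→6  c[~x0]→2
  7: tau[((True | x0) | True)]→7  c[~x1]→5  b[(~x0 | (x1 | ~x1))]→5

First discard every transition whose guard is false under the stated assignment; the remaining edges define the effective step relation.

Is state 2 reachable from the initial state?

After dropping false guards: 7 live edges.
depth 0: {0}
depth 1: {3}  total {0,3}
Reach set: {0,3}

Answer: UNREACHABLE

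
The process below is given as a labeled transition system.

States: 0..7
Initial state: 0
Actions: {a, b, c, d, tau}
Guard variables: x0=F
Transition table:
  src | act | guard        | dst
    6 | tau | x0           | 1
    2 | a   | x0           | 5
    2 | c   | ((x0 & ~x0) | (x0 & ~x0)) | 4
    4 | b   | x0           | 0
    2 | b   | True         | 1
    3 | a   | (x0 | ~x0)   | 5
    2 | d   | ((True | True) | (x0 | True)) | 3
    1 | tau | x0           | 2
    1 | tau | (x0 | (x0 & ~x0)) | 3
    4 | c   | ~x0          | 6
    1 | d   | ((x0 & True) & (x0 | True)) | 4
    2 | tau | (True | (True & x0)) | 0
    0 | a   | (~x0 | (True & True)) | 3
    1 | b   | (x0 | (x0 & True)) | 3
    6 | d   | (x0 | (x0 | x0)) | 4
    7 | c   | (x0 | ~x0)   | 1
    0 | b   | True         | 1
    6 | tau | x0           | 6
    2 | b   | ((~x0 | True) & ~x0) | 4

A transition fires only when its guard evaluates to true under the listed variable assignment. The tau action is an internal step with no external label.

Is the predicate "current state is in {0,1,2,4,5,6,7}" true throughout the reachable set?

Answer: INVARIANT VIOLATED at state 3

Trace:
Allowed set {0,1,2,4,5,6,7}
R = {0,1,3,5}
  0: ✓
  1: ✓
  3: VIOLATES
  5: ✓
witness against invariant: a → 3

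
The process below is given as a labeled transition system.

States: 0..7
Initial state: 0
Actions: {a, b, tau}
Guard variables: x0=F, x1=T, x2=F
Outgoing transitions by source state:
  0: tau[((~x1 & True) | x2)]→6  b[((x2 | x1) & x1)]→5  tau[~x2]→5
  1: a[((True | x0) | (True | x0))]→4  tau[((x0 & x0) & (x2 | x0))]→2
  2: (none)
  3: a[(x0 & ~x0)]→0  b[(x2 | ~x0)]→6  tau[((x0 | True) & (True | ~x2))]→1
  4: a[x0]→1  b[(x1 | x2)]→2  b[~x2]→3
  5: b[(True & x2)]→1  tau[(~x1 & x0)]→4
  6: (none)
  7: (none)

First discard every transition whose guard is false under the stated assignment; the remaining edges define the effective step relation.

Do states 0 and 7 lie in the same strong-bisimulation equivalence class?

Answer: NOT BISIMILAR

Trace:
Refine partition for ~:
  π0 = {{0,1,2,3,4,5,6,7}}
  π1 = {{0,3},{1},{2,5,6,7},{4}}
  π2 = {{0},{1},{2,5,6,7},{3},{4}}
stable after 3 split(s): 5 block(s)
class of 0: {0}; class of 7: {2,5,6,7}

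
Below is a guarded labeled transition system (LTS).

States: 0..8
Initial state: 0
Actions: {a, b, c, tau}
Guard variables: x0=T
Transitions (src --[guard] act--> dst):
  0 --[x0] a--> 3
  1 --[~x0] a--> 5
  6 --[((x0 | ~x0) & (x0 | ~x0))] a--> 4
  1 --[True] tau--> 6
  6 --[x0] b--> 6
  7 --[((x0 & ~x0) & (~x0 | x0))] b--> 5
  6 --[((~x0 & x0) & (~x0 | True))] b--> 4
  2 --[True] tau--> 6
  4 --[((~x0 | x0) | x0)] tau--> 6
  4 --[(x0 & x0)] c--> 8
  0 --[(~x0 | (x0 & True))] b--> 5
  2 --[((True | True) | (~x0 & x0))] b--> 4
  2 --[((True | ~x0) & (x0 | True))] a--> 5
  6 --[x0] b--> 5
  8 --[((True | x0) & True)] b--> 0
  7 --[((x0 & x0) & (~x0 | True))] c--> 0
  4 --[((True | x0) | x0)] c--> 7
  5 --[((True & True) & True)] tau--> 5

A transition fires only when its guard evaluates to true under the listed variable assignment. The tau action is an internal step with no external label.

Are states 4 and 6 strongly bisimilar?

Bisimulation quotient by refinement:
  round 0: {{0,1,2,3,4,5,6,7,8}}
  round 1: {{0,6},{1,5},{2},{3},{4},{7},{8}}
  round 2: {{0},{1},{2},{3},{4},{5},{6},{7},{8}}
Fixed point at round 3; 9 class(es).
class of 4: {4}; class of 6: {6}

Answer: NOT BISIMILAR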